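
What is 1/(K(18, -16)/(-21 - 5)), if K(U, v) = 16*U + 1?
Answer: -26/289 ≈ -0.089965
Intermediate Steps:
K(U, v) = 1 + 16*U
1/(K(18, -16)/(-21 - 5)) = 1/((1 + 16*18)/(-21 - 5)) = 1/((1 + 288)/(-26)) = 1/(289*(-1/26)) = 1/(-289/26) = -26/289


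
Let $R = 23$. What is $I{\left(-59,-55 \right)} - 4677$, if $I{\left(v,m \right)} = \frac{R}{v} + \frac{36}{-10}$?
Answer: $- \frac{1380892}{295} \approx -4681.0$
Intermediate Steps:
$I{\left(v,m \right)} = - \frac{18}{5} + \frac{23}{v}$ ($I{\left(v,m \right)} = \frac{23}{v} + \frac{36}{-10} = \frac{23}{v} + 36 \left(- \frac{1}{10}\right) = \frac{23}{v} - \frac{18}{5} = - \frac{18}{5} + \frac{23}{v}$)
$I{\left(-59,-55 \right)} - 4677 = \left(- \frac{18}{5} + \frac{23}{-59}\right) - 4677 = \left(- \frac{18}{5} + 23 \left(- \frac{1}{59}\right)\right) - 4677 = \left(- \frac{18}{5} - \frac{23}{59}\right) - 4677 = - \frac{1177}{295} - 4677 = - \frac{1380892}{295}$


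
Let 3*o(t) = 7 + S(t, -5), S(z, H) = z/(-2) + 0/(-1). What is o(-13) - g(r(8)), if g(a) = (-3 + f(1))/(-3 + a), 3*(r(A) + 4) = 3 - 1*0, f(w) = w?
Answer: 25/6 ≈ 4.1667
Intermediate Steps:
S(z, H) = -z/2 (S(z, H) = z*(-1/2) + 0*(-1) = -z/2 + 0 = -z/2)
r(A) = -3 (r(A) = -4 + (3 - 1*0)/3 = -4 + (3 + 0)/3 = -4 + (1/3)*3 = -4 + 1 = -3)
g(a) = -2/(-3 + a) (g(a) = (-3 + 1)/(-3 + a) = -2/(-3 + a))
o(t) = 7/3 - t/6 (o(t) = (7 - t/2)/3 = 7/3 - t/6)
o(-13) - g(r(8)) = (7/3 - 1/6*(-13)) - (-2)/(-3 - 3) = (7/3 + 13/6) - (-2)/(-6) = 9/2 - (-2)*(-1)/6 = 9/2 - 1*1/3 = 9/2 - 1/3 = 25/6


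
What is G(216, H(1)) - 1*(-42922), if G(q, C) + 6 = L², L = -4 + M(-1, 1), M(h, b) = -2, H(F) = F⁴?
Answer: 42952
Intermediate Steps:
L = -6 (L = -4 - 2 = -6)
G(q, C) = 30 (G(q, C) = -6 + (-6)² = -6 + 36 = 30)
G(216, H(1)) - 1*(-42922) = 30 - 1*(-42922) = 30 + 42922 = 42952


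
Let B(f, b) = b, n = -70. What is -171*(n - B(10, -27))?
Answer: 7353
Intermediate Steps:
-171*(n - B(10, -27)) = -171*(-70 - 1*(-27)) = -171*(-70 + 27) = -171*(-43) = 7353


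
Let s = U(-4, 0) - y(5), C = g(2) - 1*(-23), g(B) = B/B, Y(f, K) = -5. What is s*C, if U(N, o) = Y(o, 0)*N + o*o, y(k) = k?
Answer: 360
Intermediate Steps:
U(N, o) = o**2 - 5*N (U(N, o) = -5*N + o*o = -5*N + o**2 = o**2 - 5*N)
g(B) = 1
C = 24 (C = 1 - 1*(-23) = 1 + 23 = 24)
s = 15 (s = (0**2 - 5*(-4)) - 1*5 = (0 + 20) - 5 = 20 - 5 = 15)
s*C = 15*24 = 360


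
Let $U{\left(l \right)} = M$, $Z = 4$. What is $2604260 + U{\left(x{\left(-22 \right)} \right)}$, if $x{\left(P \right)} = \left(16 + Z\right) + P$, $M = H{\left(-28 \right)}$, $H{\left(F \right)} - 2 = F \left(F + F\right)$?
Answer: $2605830$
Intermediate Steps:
$H{\left(F \right)} = 2 + 2 F^{2}$ ($H{\left(F \right)} = 2 + F \left(F + F\right) = 2 + F 2 F = 2 + 2 F^{2}$)
$M = 1570$ ($M = 2 + 2 \left(-28\right)^{2} = 2 + 2 \cdot 784 = 2 + 1568 = 1570$)
$x{\left(P \right)} = 20 + P$ ($x{\left(P \right)} = \left(16 + 4\right) + P = 20 + P$)
$U{\left(l \right)} = 1570$
$2604260 + U{\left(x{\left(-22 \right)} \right)} = 2604260 + 1570 = 2605830$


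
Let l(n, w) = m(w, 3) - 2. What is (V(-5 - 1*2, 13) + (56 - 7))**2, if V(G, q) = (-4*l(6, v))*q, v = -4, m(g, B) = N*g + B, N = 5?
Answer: 1075369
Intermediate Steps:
m(g, B) = B + 5*g (m(g, B) = 5*g + B = B + 5*g)
l(n, w) = 1 + 5*w (l(n, w) = (3 + 5*w) - 2 = 1 + 5*w)
V(G, q) = 76*q (V(G, q) = (-4*(1 + 5*(-4)))*q = (-4*(1 - 20))*q = (-4*(-19))*q = 76*q)
(V(-5 - 1*2, 13) + (56 - 7))**2 = (76*13 + (56 - 7))**2 = (988 + 49)**2 = 1037**2 = 1075369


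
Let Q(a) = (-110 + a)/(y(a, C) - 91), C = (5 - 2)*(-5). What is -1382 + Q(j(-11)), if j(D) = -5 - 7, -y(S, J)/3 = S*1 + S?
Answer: -26136/19 ≈ -1375.6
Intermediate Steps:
C = -15 (C = 3*(-5) = -15)
y(S, J) = -6*S (y(S, J) = -3*(S*1 + S) = -3*(S + S) = -6*S)
j(D) = -12
Q(a) = (-110 + a)/(-91 - 6*a) (Q(a) = (-110 + a)/(-6*a - 91) = (-110 + a)/(-91 - 6*a))
-1382 + Q(j(-11)) = -1382 + (110 - 1*(-12))/(91 + 6*(-12)) = -1382 + (110 + 12)/(91 - 72) = -1382 + 122/19 = -26136/19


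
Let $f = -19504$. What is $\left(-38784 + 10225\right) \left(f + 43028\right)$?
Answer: $-671821916$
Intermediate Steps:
$\left(-38784 + 10225\right) \left(f + 43028\right) = \left(-38784 + 10225\right) \left(-19504 + 43028\right) = \left(-28559\right) 23524 = -671821916$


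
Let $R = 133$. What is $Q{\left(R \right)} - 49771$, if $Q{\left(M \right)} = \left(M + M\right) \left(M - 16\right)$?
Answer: $-18649$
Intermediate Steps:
$Q{\left(M \right)} = 2 M \left(-16 + M\right)$
$Q{\left(R \right)} - 49771 = 2 \cdot 133 \left(-16 + 133\right) - 49771 = 2 \cdot 133 \cdot 117 - 49771 = 31122 - 49771 = -18649$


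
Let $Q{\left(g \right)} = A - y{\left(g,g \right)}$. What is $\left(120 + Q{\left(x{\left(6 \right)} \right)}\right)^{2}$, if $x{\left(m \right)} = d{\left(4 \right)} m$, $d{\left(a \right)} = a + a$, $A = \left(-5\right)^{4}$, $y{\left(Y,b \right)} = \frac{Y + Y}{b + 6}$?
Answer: $\frac{44742721}{81} \approx 5.5238 \cdot 10^{5}$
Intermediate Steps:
$y{\left(Y,b \right)} = \frac{2 Y}{6 + b}$
$A = 625$
$d{\left(a \right)} = 2 a$
$x{\left(m \right)} = 8 m$ ($x{\left(m \right)} = 2 \cdot 4 m = 8 m$)
$Q{\left(g \right)} = 625 - \frac{2 g}{6 + g}$
$\left(120 + Q{\left(x{\left(6 \right)} \right)}\right)^{2} = \left(120 + \frac{3750 + 623 \cdot 8 \cdot 6}{6 + 8 \cdot 6}\right)^{2} = \left(120 + \frac{3750 + 623 \cdot 48}{6 + 48}\right)^{2} = \left(120 + \frac{3750 + 29904}{54}\right)^{2} = \left(120 + \frac{1}{54} \cdot 33654\right)^{2} = \left(120 + \frac{5609}{9}\right)^{2} = \left(\frac{6689}{9}\right)^{2} = \frac{44742721}{81}$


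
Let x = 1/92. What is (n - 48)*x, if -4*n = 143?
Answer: -335/368 ≈ -0.91033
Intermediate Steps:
x = 1/92 ≈ 0.010870
n = -143/4 (n = -1/4*143 = -143/4 ≈ -35.750)
(n - 48)*x = (-143/4 - 48)*(1/92) = -335/4*1/92 = -335/368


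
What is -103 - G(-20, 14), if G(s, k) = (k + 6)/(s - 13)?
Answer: -3379/33 ≈ -102.39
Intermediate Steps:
G(s, k) = (6 + k)/(-13 + s)
-103 - G(-20, 14) = -103 - (6 + 14)/(-13 - 20) = -103 - 20/(-33) = -103 - (-1)*20/33 = -103 - 1*(-20/33) = -103 + 20/33 = -3379/33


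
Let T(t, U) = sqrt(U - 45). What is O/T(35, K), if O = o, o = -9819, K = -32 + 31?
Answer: 9819*I*sqrt(46)/46 ≈ 1447.7*I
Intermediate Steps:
K = -1
T(t, U) = sqrt(-45 + U)
O = -9819
O/T(35, K) = -9819/sqrt(-45 - 1) = -9819*(-I*sqrt(46)/46) = -(-9819)*I*sqrt(46)/46 = 9819*I*sqrt(46)/46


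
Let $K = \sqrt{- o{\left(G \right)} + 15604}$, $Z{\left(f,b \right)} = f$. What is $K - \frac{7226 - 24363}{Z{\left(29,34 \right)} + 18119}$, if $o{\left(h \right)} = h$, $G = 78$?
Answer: $\frac{17137}{18148} + \sqrt{15526} \approx 125.55$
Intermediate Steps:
$K = \sqrt{15526}$ ($K = \sqrt{\left(-1\right) 78 + 15604} = \sqrt{-78 + 15604} = \sqrt{15526} \approx 124.6$)
$K - \frac{7226 - 24363}{Z{\left(29,34 \right)} + 18119} = \sqrt{15526} - \frac{7226 - 24363}{29 + 18119} = \sqrt{15526} - - \frac{17137}{18148} = \sqrt{15526} + \frac{17137}{18148} = \frac{17137}{18148} + \sqrt{15526}$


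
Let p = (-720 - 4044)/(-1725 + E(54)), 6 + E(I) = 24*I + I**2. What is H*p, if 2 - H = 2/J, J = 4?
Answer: -2382/827 ≈ -2.8803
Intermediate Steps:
E(I) = -6 + I**2 + 24*I (E(I) = -6 + (24*I + I**2) = -6 + (I**2 + 24*I) = -6 + I**2 + 24*I)
p = -1588/827 (p = (-720 - 4044)/(-1725 + (-6 + 54**2 + 24*54)) = -4764/(-1725 + (-6 + 2916 + 1296)) = -4764/(-1725 + 4206) = -4764/2481 = -4764*1/2481 = -1588/827 ≈ -1.9202)
H = 3/2 (H = 2 - 2/4 = 2 - 1*1/2 = 2 - 1/2 = 3/2 ≈ 1.5000)
H*p = (3/2)*(-1588/827) = -2382/827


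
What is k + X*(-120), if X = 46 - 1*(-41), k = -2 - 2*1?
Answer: -10444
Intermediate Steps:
k = -4 (k = -2 - 2 = -4)
X = 87 (X = 46 + 41 = 87)
k + X*(-120) = -4 + 87*(-120) = -4 - 10440 = -10444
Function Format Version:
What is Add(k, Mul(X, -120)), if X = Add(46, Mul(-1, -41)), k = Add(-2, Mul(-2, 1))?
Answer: -10444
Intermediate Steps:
k = -4 (k = Add(-2, -2) = -4)
X = 87 (X = Add(46, 41) = 87)
Add(k, Mul(X, -120)) = Add(-4, Mul(87, -120)) = Add(-4, -10440) = -10444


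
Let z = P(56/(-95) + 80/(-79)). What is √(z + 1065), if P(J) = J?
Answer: √59895911505/7505 ≈ 32.610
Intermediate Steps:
z = -12024/7505 (z = 56/(-95) + 80/(-79) = 56*(-1/95) + 80*(-1/79) = -56/95 - 80/79 = -12024/7505 ≈ -1.6021)
√(z + 1065) = √(-12024/7505 + 1065) = √(7980801/7505) = √59895911505/7505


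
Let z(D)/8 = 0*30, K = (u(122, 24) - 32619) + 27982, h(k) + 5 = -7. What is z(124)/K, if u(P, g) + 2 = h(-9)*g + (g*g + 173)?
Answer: 0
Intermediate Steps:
h(k) = -12 (h(k) = -5 - 7 = -12)
u(P, g) = 171 + g**2 - 12*g (u(P, g) = -2 + (-12*g + (g*g + 173)) = -2 + (-12*g + (g**2 + 173)) = -2 + (-12*g + (173 + g**2)) = -2 + (173 + g**2 - 12*g) = 171 + g**2 - 12*g)
K = -4178 (K = ((171 + 24**2 - 12*24) - 32619) + 27982 = ((171 + 576 - 288) - 32619) + 27982 = (459 - 32619) + 27982 = -32160 + 27982 = -4178)
z(D) = 0 (z(D) = 8*(0*30) = 8*0 = 0)
z(124)/K = 0/(-4178) = 0*(-1/4178) = 0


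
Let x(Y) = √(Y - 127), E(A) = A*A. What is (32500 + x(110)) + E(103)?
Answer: 43109 + I*√17 ≈ 43109.0 + 4.1231*I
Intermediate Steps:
E(A) = A²
x(Y) = √(-127 + Y)
(32500 + x(110)) + E(103) = (32500 + √(-127 + 110)) + 103² = (32500 + √(-17)) + 10609 = (32500 + I*√17) + 10609 = 43109 + I*√17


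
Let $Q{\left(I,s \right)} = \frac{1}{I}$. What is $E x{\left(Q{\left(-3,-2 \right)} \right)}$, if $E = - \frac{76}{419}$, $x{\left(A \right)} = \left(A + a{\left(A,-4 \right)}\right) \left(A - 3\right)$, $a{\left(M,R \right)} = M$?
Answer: $- \frac{1520}{3771} \approx -0.40308$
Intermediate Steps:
$x{\left(A \right)} = 2 A \left(-3 + A\right)$ ($x{\left(A \right)} = \left(A + A\right) \left(A - 3\right) = 2 A \left(-3 + A\right)$)
$E = - \frac{76}{419}$ ($E = \left(-76\right) \frac{1}{419} = - \frac{76}{419} \approx -0.18138$)
$E x{\left(Q{\left(-3,-2 \right)} \right)} = - \frac{76 \frac{2 \left(-3 + \frac{1}{-3}\right)}{-3}}{419} = - \frac{76 \cdot 2 \left(- \frac{1}{3}\right) \left(-3 - \frac{1}{3}\right)}{419} = - \frac{76 \cdot 2 \left(- \frac{1}{3}\right) \left(- \frac{10}{3}\right)}{419} = \left(- \frac{76}{419}\right) \frac{20}{9} = - \frac{1520}{3771}$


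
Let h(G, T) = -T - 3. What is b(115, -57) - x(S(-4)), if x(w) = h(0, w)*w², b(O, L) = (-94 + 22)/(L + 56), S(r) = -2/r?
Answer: 583/8 ≈ 72.875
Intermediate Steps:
h(G, T) = -3 - T
b(O, L) = -72/(56 + L)
x(w) = w²*(-3 - w) (x(w) = (-3 - w)*w² = w²*(-3 - w))
b(115, -57) - x(S(-4)) = -72/(56 - 57) - (-2/(-4))²*(-3 - (-2)/(-4)) = -72/(-1) - (-2*(-¼))²*(-3 - (-2)*(-1)/4) = -72*(-1) - (½)²*(-3 - 1*½) = 72 - (-3 - ½)/4 = 72 - (-7)/(4*2) = 72 - 1*(-7/8) = 72 + 7/8 = 583/8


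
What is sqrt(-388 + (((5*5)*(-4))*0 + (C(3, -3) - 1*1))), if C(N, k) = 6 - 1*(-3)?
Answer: 2*I*sqrt(95) ≈ 19.494*I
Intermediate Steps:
C(N, k) = 9 (C(N, k) = 6 + 3 = 9)
sqrt(-388 + (((5*5)*(-4))*0 + (C(3, -3) - 1*1))) = sqrt(-388 + (((5*5)*(-4))*0 + (9 - 1*1))) = sqrt(-388 + ((25*(-4))*0 + (9 - 1))) = sqrt(-388 + (-100*0 + 8)) = sqrt(-388 + (0 + 8)) = sqrt(-388 + 8) = sqrt(-380) = 2*I*sqrt(95)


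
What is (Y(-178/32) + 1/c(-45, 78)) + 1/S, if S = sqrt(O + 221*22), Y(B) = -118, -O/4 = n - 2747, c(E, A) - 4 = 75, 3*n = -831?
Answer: -9321/79 + sqrt(16958)/16958 ≈ -117.98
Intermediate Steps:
n = -277 (n = (1/3)*(-831) = -277)
c(E, A) = 79 (c(E, A) = 4 + 75 = 79)
O = 12096 (O = -4*(-277 - 2747) = -4*(-3024) = 12096)
S = sqrt(16958) (S = sqrt(12096 + 221*22) = sqrt(12096 + 4862) = sqrt(16958) ≈ 130.22)
(Y(-178/32) + 1/c(-45, 78)) + 1/S = (-118 + 1/79) + 1/(sqrt(16958)) = (-118 + 1/79) + sqrt(16958)/16958 = -9321/79 + sqrt(16958)/16958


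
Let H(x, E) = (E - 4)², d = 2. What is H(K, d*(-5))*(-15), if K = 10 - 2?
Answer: -2940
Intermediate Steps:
K = 8
H(x, E) = (-4 + E)²
H(K, d*(-5))*(-15) = (-4 + 2*(-5))²*(-15) = (-4 - 10)²*(-15) = (-14)²*(-15) = 196*(-15) = -2940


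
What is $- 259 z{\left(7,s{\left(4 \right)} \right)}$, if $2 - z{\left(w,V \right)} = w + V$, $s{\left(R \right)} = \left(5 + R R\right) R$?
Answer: $23051$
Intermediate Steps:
$s{\left(R \right)} = R \left(5 + R^{2}\right)$ ($s{\left(R \right)} = \left(5 + R^{2}\right) R = R \left(5 + R^{2}\right)$)
$z{\left(w,V \right)} = 2 - V - w$ ($z{\left(w,V \right)} = 2 - \left(w + V\right) = 2 - \left(V + w\right) = 2 - V - w$)
$- 259 z{\left(7,s{\left(4 \right)} \right)} = - 259 \left(2 - 4 \left(5 + 4^{2}\right) - 7\right) = - 259 \left(2 - 4 \left(5 + 16\right) - 7\right) = - 259 \left(2 - 4 \cdot 21 - 7\right) = - 259 \left(2 - 84 - 7\right) = \left(-259\right) \left(-89\right) = 23051$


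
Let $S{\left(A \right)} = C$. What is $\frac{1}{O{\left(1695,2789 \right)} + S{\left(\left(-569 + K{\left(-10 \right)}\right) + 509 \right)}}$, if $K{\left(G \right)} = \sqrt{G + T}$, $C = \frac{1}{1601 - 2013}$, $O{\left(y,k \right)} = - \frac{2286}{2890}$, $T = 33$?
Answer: $- \frac{595340}{472361} \approx -1.2603$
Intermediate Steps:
$O{\left(y,k \right)} = - \frac{1143}{1445}$ ($O{\left(y,k \right)} = \left(-2286\right) \frac{1}{2890} = - \frac{1143}{1445}$)
$C = - \frac{1}{412}$ ($C = \frac{1}{-412} = - \frac{1}{412} \approx -0.0024272$)
$K{\left(G \right)} = \sqrt{33 + G}$ ($K{\left(G \right)} = \sqrt{G + 33} = \sqrt{33 + G}$)
$S{\left(A \right)} = - \frac{1}{412}$
$\frac{1}{O{\left(1695,2789 \right)} + S{\left(\left(-569 + K{\left(-10 \right)}\right) + 509 \right)}} = \frac{1}{- \frac{1143}{1445} - \frac{1}{412}} = \frac{1}{- \frac{472361}{595340}} = - \frac{595340}{472361}$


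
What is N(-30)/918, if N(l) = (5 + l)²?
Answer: 625/918 ≈ 0.68083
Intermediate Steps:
N(-30)/918 = (5 - 30)²/918 = (-25)²*(1/918) = 625*(1/918) = 625/918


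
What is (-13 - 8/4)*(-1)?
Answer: 15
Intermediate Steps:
(-13 - 8/4)*(-1) = (-13 - 8*1/4)*(-1) = (-13 - 2)*(-1) = -15*(-1) = 15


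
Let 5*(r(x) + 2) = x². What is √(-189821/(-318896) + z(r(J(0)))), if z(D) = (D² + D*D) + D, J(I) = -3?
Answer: √75515310247/398620 ≈ 0.68938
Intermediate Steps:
r(x) = -2 + x²/5
z(D) = D + 2*D² (z(D) = (D² + D²) + D = 2*D² + D = D + 2*D²)
√(-189821/(-318896) + z(r(J(0)))) = √(-189821/(-318896) + (-2 + (⅕)*(-3)²)*(1 + 2*(-2 + (⅕)*(-3)²))) = √(-189821*(-1/318896) + (-2 + (⅕)*9)*(1 + 2*(-2 + (⅕)*9))) = √(189821/318896 + (-2 + 9/5)*(1 + 2*(-2 + 9/5))) = √(189821/318896 - (1 + 2*(-⅕))/5) = √(189821/318896 - (1 - ⅖)/5) = √(189821/318896 - ⅕*⅗) = √(189821/318896 - 3/25) = √(3788837/7972400) = √75515310247/398620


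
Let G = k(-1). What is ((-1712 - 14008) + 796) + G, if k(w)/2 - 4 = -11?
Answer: -14938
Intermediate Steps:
k(w) = -14 (k(w) = 8 + 2*(-11) = 8 - 22 = -14)
G = -14
((-1712 - 14008) + 796) + G = ((-1712 - 14008) + 796) - 14 = (-15720 + 796) - 14 = -14924 - 14 = -14938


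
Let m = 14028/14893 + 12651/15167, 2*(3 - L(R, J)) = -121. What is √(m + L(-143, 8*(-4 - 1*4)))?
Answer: 5*√532889895757996514/451764262 ≈ 8.0794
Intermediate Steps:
L(R, J) = 127/2 (L(R, J) = 3 - ½*(-121) = 3 + 121/2 = 127/2)
m = 401174019/225882131 (m = 14028*(1/14893) + 12651*(1/15167) = 14028/14893 + 12651/15167 = 401174019/225882131 ≈ 1.7760)
√(m + L(-143, 8*(-4 - 1*4))) = √(401174019/225882131 + 127/2) = √(29489378675/451764262) = 5*√532889895757996514/451764262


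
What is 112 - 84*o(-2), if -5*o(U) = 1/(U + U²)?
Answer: 602/5 ≈ 120.40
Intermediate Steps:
o(U) = -1/(5*(U + U²))
112 - 84*o(-2) = 112 - (-84)/(5*(-2)*(1 - 2)) = 112 - (-84)*(-1)/(5*2*(-1)) = 112 - (-84)*(-1)*(-1)/(5*2) = 112 - 84*(-⅒) = 112 + 42/5 = 602/5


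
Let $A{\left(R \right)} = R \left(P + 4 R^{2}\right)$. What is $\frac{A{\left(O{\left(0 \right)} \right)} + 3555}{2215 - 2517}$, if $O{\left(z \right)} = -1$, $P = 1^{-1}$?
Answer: $- \frac{1775}{151} \approx -11.755$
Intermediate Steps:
$P = 1$
$A{\left(R \right)} = R \left(1 + 4 R^{2}\right)$
$\frac{A{\left(O{\left(0 \right)} \right)} + 3555}{2215 - 2517} = \frac{\left(-1 + 4 \left(-1\right)^{3}\right) + 3555}{2215 - 2517} = \frac{\left(-1 + 4 \left(-1\right)\right) + 3555}{-302} = \left(\left(-1 - 4\right) + 3555\right) \left(- \frac{1}{302}\right) = \left(-5 + 3555\right) \left(- \frac{1}{302}\right) = 3550 \left(- \frac{1}{302}\right) = - \frac{1775}{151}$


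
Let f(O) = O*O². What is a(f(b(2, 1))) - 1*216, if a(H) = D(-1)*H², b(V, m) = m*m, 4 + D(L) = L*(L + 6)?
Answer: -225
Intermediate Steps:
D(L) = -4 + L*(6 + L) (D(L) = -4 + L*(L + 6) = -4 + L*(6 + L))
b(V, m) = m²
f(O) = O³
a(H) = -9*H² (a(H) = (-4 + (-1)² + 6*(-1))*H² = (-4 + 1 - 6)*H² = -9*H²)
a(f(b(2, 1))) - 1*216 = -9*((1²)³)² - 1*216 = -9*(1³)² - 216 = -9*1² - 216 = -9*1 - 216 = -9 - 216 = -225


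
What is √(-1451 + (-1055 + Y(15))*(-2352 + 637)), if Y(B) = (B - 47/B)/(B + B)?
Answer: √406619015/15 ≈ 1344.3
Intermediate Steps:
Y(B) = (B - 47/B)/(2*B) (Y(B) = (B - 47/B)/((2*B)) = (B - 47/B)*(1/(2*B)) = (B - 47/B)/(2*B))
√(-1451 + (-1055 + Y(15))*(-2352 + 637)) = √(-1451 + (-1055 + (½)*(-47 + 15²)/15²)*(-2352 + 637)) = √(-1451 + (-1055 + (½)*(1/225)*(-47 + 225))*(-1715)) = √(-1451 + (-1055 + (½)*(1/225)*178)*(-1715)) = √(-1451 + (-1055 + 89/225)*(-1715)) = √(-1451 - 237286/225*(-1715)) = √(-1451 + 81389098/45) = √(81323803/45) = √406619015/15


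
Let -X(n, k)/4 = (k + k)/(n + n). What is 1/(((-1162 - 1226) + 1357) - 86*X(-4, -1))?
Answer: -1/945 ≈ -0.0010582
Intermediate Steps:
X(n, k) = -4*k/n (X(n, k) = -4*(k + k)/(n + n) = -4*2*k/(2*n) = -4*2*k*1/(2*n) = -4*k/n)
1/(((-1162 - 1226) + 1357) - 86*X(-4, -1)) = 1/(((-1162 - 1226) + 1357) - (-344)*(-1)/(-4)) = 1/((-2388 + 1357) - (-344)*(-1)*(-1)/4) = 1/(-1031 - 86*(-1)) = 1/(-1031 + 86) = 1/(-945) = -1/945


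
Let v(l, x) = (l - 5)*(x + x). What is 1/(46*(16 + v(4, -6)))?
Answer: 1/1288 ≈ 0.00077640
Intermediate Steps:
v(l, x) = 2*x*(-5 + l) (v(l, x) = (-5 + l)*(2*x) = 2*x*(-5 + l))
1/(46*(16 + v(4, -6))) = 1/(46*(16 + 2*(-6)*(-5 + 4))) = 1/(46*(16 + 2*(-6)*(-1))) = 1/(46*(16 + 12)) = 1/(46*28) = 1/1288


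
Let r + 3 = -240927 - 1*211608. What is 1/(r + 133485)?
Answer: -1/319053 ≈ -3.1343e-6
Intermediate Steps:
r = -452538 (r = -3 + (-240927 - 1*211608) = -3 + (-240927 - 211608) = -3 - 452535 = -452538)
1/(r + 133485) = 1/(-452538 + 133485) = 1/(-319053) = -1/319053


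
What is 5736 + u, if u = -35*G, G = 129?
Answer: 1221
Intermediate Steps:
u = -4515 (u = -35*129 = -4515)
5736 + u = 5736 - 4515 = 1221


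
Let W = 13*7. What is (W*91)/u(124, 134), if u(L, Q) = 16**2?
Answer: 8281/256 ≈ 32.348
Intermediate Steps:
W = 91
u(L, Q) = 256
(W*91)/u(124, 134) = (91*91)/256 = 8281*(1/256) = 8281/256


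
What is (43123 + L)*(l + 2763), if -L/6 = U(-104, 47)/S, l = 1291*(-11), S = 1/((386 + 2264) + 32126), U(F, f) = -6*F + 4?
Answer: 1498296161110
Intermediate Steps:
U(F, f) = 4 - 6*F
S = 1/34776 (S = 1/(2650 + 32126) = 1/34776 ≈ 2.8755e-5)
l = -14201
L = -131035968 (L = -6*(4 - 6*(-104))/1/34776 = -6*(4 + 624)*34776 = -3768*34776 = -6*21839328 = -131035968)
(43123 + L)*(l + 2763) = (43123 - 131035968)*(-14201 + 2763) = -130992845*(-11438) = 1498296161110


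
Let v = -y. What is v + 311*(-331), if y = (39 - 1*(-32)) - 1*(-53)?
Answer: -103065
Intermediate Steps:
y = 124 (y = (39 + 32) + 53 = 71 + 53 = 124)
v = -124 (v = -1*124 = -124)
v + 311*(-331) = -124 + 311*(-331) = -124 - 102941 = -103065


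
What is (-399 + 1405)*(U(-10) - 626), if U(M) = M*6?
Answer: -690116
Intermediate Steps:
U(M) = 6*M
(-399 + 1405)*(U(-10) - 626) = (-399 + 1405)*(6*(-10) - 626) = 1006*(-60 - 626) = 1006*(-686) = -690116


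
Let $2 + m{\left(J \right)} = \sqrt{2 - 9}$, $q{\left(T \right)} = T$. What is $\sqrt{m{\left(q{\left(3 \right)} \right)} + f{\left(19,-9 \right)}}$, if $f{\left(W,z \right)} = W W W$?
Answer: $\sqrt{6857 + i \sqrt{7}} \approx 82.807 + 0.016 i$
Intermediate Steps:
$m{\left(J \right)} = -2 + i \sqrt{7}$ ($m{\left(J \right)} = -2 + \sqrt{2 - 9} = -2 + \sqrt{-7} = -2 + i \sqrt{7}$)
$f{\left(W,z \right)} = W^{3}$ ($f{\left(W,z \right)} = W^{2} W = W^{3}$)
$\sqrt{m{\left(q{\left(3 \right)} \right)} + f{\left(19,-9 \right)}} = \sqrt{\left(-2 + i \sqrt{7}\right) + 19^{3}} = \sqrt{\left(-2 + i \sqrt{7}\right) + 6859} = \sqrt{6857 + i \sqrt{7}}$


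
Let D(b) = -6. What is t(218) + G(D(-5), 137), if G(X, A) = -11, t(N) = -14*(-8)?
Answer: 101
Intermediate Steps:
t(N) = 112
t(218) + G(D(-5), 137) = 112 - 11 = 101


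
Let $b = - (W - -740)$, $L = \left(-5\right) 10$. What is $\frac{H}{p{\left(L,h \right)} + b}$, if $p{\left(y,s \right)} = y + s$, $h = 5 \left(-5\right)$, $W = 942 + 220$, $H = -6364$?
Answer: $\frac{6364}{1977} \approx 3.219$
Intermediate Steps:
$W = 1162$
$L = -50$
$b = -1902$ ($b = - (1162 - -740) = - (1162 + 740) = \left(-1\right) 1902 = -1902$)
$h = -25$
$p{\left(y,s \right)} = s + y$
$\frac{H}{p{\left(L,h \right)} + b} = - \frac{6364}{\left(-25 - 50\right) - 1902} = - \frac{6364}{-75 - 1902} = - \frac{6364}{-1977} = \left(-6364\right) \left(- \frac{1}{1977}\right) = \frac{6364}{1977}$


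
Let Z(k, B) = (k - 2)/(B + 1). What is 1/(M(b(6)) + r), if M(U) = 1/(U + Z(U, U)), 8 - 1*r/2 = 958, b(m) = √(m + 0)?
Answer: -5064/9616535 + 2*√6/28849605 ≈ -0.00052642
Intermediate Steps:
Z(k, B) = (-2 + k)/(1 + B)
b(m) = √m
r = -1900 (r = 16 - 2*958 = 16 - 1916 = -1900)
M(U) = 1/(U + (-2 + U)/(1 + U))
1/(M(b(6)) + r) = 1/((1 + √6)/(-2 + √6 + √6*(1 + √6)) - 1900) = 1/(-1900 + (1 + √6)/(-2 + √6 + √6*(1 + √6)))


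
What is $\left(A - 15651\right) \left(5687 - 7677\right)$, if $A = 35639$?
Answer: $-39776120$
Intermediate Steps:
$\left(A - 15651\right) \left(5687 - 7677\right) = \left(35639 - 15651\right) \left(5687 - 7677\right) = 19988 \left(-1990\right) = -39776120$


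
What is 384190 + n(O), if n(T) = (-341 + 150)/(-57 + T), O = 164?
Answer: 41108139/107 ≈ 3.8419e+5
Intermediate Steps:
n(T) = -191/(-57 + T)
384190 + n(O) = 384190 - 191/(-57 + 164) = 384190 - 191/107 = 41108139/107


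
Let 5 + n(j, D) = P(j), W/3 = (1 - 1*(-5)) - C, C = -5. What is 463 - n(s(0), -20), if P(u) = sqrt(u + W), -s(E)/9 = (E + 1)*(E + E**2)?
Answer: 468 - sqrt(33) ≈ 462.26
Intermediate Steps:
s(E) = -9*(1 + E)*(E + E**2) (s(E) = -9*(E + 1)*(E + E**2) = -9*(1 + E)*(E + E**2))
W = 33 (W = 3*((1 - 1*(-5)) - 1*(-5)) = 3*((1 + 5) + 5) = 3*(6 + 5) = 3*11 = 33)
P(u) = sqrt(33 + u) (P(u) = sqrt(u + 33) = sqrt(33 + u))
n(j, D) = -5 + sqrt(33 + j)
463 - n(s(0), -20) = 463 - (-5 + sqrt(33 - 9*0*(1 + 0**2 + 2*0))) = 463 - (-5 + sqrt(33 - 9*0*(1 + 0 + 0))) = 463 - (-5 + sqrt(33 - 9*0*1)) = 463 - (-5 + sqrt(33 + 0)) = 463 - (-5 + sqrt(33)) = 463 + (5 - sqrt(33)) = 468 - sqrt(33)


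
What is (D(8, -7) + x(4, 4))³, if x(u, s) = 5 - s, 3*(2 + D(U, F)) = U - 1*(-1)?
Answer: 8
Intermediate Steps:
D(U, F) = -5/3 + U/3 (D(U, F) = -2 + (U - 1*(-1))/3 = -2 + (U + 1)/3 = -2 + (1 + U)/3 = -2 + (⅓ + U/3) = -5/3 + U/3)
(D(8, -7) + x(4, 4))³ = ((-5/3 + (⅓)*8) + (5 - 1*4))³ = ((-5/3 + 8/3) + (5 - 4))³ = (1 + 1)³ = 2³ = 8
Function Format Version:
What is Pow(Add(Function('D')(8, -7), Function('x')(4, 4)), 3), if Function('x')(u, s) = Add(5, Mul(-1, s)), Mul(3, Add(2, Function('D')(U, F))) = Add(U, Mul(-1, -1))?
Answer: 8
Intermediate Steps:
Function('D')(U, F) = Add(Rational(-5, 3), Mul(Rational(1, 3), U)) (Function('D')(U, F) = Add(-2, Mul(Rational(1, 3), Add(U, Mul(-1, -1)))) = Add(-2, Mul(Rational(1, 3), Add(U, 1))) = Add(-2, Mul(Rational(1, 3), Add(1, U))) = Add(-2, Add(Rational(1, 3), Mul(Rational(1, 3), U))) = Add(Rational(-5, 3), Mul(Rational(1, 3), U)))
Pow(Add(Function('D')(8, -7), Function('x')(4, 4)), 3) = Pow(Add(Add(Rational(-5, 3), Mul(Rational(1, 3), 8)), Add(5, Mul(-1, 4))), 3) = Pow(Add(Add(Rational(-5, 3), Rational(8, 3)), Add(5, -4)), 3) = Pow(Add(1, 1), 3) = Pow(2, 3) = 8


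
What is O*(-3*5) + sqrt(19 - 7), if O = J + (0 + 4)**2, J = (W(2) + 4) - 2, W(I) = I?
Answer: -300 + 2*sqrt(3) ≈ -296.54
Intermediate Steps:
J = 4 (J = (2 + 4) - 2 = 6 - 2 = 4)
O = 20 (O = 4 + (0 + 4)**2 = 4 + 4**2 = 4 + 16 = 20)
O*(-3*5) + sqrt(19 - 7) = 20*(-3*5) + sqrt(19 - 7) = 20*(-15) + sqrt(12) = -300 + 2*sqrt(3)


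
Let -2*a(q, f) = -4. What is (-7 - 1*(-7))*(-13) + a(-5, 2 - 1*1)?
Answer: 2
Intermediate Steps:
a(q, f) = 2 (a(q, f) = -1/2*(-4) = 2)
(-7 - 1*(-7))*(-13) + a(-5, 2 - 1*1) = (-7 - 1*(-7))*(-13) + 2 = (-7 + 7)*(-13) + 2 = 0*(-13) + 2 = 0 + 2 = 2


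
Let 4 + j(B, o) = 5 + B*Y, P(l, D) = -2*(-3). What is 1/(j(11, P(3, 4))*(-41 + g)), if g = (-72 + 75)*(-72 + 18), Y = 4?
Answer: -1/9135 ≈ -0.00010947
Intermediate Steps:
P(l, D) = 6
j(B, o) = 1 + 4*B (j(B, o) = -4 + (5 + B*4) = -4 + (5 + 4*B) = 1 + 4*B)
g = -162 (g = 3*(-54) = -162)
1/(j(11, P(3, 4))*(-41 + g)) = 1/((1 + 4*11)*(-41 - 162)) = 1/((1 + 44)*(-203)) = 1/(45*(-203)) = 1/(-9135) = -1/9135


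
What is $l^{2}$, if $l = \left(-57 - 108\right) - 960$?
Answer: $1265625$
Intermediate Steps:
$l = -1125$ ($l = \left(-57 - 108\right) - 960 = -165 - 960 = -1125$)
$l^{2} = \left(-1125\right)^{2} = 1265625$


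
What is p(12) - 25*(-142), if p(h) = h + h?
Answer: 3574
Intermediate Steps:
p(h) = 2*h
p(12) - 25*(-142) = 2*12 - 25*(-142) = 24 + 3550 = 3574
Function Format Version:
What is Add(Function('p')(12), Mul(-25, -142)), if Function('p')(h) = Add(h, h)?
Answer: 3574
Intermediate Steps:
Function('p')(h) = Mul(2, h)
Add(Function('p')(12), Mul(-25, -142)) = Add(Mul(2, 12), Mul(-25, -142)) = Add(24, 3550) = 3574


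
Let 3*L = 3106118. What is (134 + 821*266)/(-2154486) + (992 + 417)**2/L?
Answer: 2025505242723/1115347957558 ≈ 1.8160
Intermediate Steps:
L = 3106118/3 (L = (1/3)*3106118 = 3106118/3 ≈ 1.0354e+6)
(134 + 821*266)/(-2154486) + (992 + 417)**2/L = (134 + 821*266)/(-2154486) + (992 + 417)**2/(3106118/3) = (134 + 218386)*(-1/2154486) + 1409**2*(3/3106118) = 218520*(-1/2154486) + 1985281*(3/3106118) = -36420/359081 + 5955843/3106118 = 2025505242723/1115347957558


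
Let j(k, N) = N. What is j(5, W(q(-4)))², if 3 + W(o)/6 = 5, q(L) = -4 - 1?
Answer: 144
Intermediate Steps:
q(L) = -5
W(o) = 12 (W(o) = -18 + 6*5 = -18 + 30 = 12)
j(5, W(q(-4)))² = 12² = 144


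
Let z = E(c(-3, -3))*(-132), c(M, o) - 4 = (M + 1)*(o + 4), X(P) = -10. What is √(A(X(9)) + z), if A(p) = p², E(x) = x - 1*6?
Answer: 2*√157 ≈ 25.060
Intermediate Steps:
c(M, o) = 4 + (1 + M)*(4 + o) (c(M, o) = 4 + (M + 1)*(o + 4) = 4 + (1 + M)*(4 + o))
E(x) = -6 + x (E(x) = x - 6 = -6 + x)
z = 528 (z = (-6 + (8 - 3 + 4*(-3) - 3*(-3)))*(-132) = (-6 + (8 - 3 - 12 + 9))*(-132) = (-6 + 2)*(-132) = -4*(-132) = 528)
√(A(X(9)) + z) = √((-10)² + 528) = √(100 + 528) = √628 = 2*√157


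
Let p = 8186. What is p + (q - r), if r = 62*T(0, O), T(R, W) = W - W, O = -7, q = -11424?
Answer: -3238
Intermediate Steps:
T(R, W) = 0
r = 0 (r = 62*0 = 0)
p + (q - r) = 8186 + (-11424 - 1*0) = 8186 + (-11424 + 0) = 8186 - 11424 = -3238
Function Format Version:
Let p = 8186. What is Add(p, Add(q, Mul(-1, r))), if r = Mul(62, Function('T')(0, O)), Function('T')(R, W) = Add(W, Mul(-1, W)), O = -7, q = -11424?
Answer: -3238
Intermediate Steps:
Function('T')(R, W) = 0
r = 0 (r = Mul(62, 0) = 0)
Add(p, Add(q, Mul(-1, r))) = Add(8186, Add(-11424, Mul(-1, 0))) = Add(8186, Add(-11424, 0)) = Add(8186, -11424) = -3238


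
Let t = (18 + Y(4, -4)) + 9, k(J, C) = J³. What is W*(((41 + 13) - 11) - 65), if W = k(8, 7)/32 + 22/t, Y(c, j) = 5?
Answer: -2937/8 ≈ -367.13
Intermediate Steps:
t = 32 (t = (18 + 5) + 9 = 23 + 9 = 32)
W = 267/16 (W = 8³/32 + 22/32 = 512*(1/32) + 22*(1/32) = 16 + 11/16 = 267/16 ≈ 16.688)
W*(((41 + 13) - 11) - 65) = 267*(((41 + 13) - 11) - 65)/16 = 267*((54 - 11) - 65)/16 = 267*(43 - 65)/16 = (267/16)*(-22) = -2937/8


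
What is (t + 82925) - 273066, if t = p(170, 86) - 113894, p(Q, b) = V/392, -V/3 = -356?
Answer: -29795163/98 ≈ -3.0403e+5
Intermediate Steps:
V = 1068 (V = -3*(-356) = 1068)
p(Q, b) = 267/98 (p(Q, b) = 1068/392 = 1068*(1/392) = 267/98)
t = -11161345/98 (t = 267/98 - 113894 = -11161345/98 ≈ -1.1389e+5)
(t + 82925) - 273066 = (-11161345/98 + 82925) - 273066 = -3034695/98 - 273066 = -29795163/98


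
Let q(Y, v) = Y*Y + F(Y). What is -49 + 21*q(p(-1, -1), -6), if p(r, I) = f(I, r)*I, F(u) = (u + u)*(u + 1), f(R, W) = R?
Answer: 56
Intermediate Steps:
F(u) = 2*u*(1 + u) (F(u) = (2*u)*(1 + u) = 2*u*(1 + u))
p(r, I) = I**2 (p(r, I) = I*I = I**2)
q(Y, v) = Y**2 + 2*Y*(1 + Y) (q(Y, v) = Y*Y + 2*Y*(1 + Y) = Y**2 + 2*Y*(1 + Y))
-49 + 21*q(p(-1, -1), -6) = -49 + 21*((-1)**2*(2 + 3*(-1)**2)) = -49 + 21*(1*(2 + 3*1)) = -49 + 21*(1*(2 + 3)) = -49 + 21*(1*5) = -49 + 21*5 = -49 + 105 = 56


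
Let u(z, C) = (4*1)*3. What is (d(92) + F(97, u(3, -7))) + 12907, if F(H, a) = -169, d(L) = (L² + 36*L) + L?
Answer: 24606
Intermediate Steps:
d(L) = L² + 37*L
u(z, C) = 12 (u(z, C) = 4*3 = 12)
(d(92) + F(97, u(3, -7))) + 12907 = (92*(37 + 92) - 169) + 12907 = (92*129 - 169) + 12907 = (11868 - 169) + 12907 = 11699 + 12907 = 24606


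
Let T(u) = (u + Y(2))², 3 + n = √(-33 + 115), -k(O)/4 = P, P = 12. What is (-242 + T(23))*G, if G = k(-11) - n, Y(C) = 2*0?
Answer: -12915 - 287*√82 ≈ -15514.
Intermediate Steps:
Y(C) = 0
k(O) = -48 (k(O) = -4*12 = -48)
n = -3 + √82 (n = -3 + √(-33 + 115) = -3 + √82 ≈ 6.0554)
T(u) = u² (T(u) = (u + 0)² = u²)
G = -45 - √82 (G = -48 - (-3 + √82) = -48 + (3 - √82) = -45 - √82 ≈ -54.055)
(-242 + T(23))*G = (-242 + 23²)*(-45 - √82) = (-242 + 529)*(-45 - √82) = 287*(-45 - √82) = -12915 - 287*√82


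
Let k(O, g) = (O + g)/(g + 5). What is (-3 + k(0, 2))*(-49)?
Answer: 133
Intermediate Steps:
k(O, g) = (O + g)/(5 + g)
(-3 + k(0, 2))*(-49) = (-3 + (0 + 2)/(5 + 2))*(-49) = (-3 + 2/7)*(-49) = -19/7*(-49) = 133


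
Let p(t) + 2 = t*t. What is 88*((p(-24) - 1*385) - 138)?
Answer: 4488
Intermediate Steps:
p(t) = -2 + t² (p(t) = -2 + t*t = -2 + t²)
88*((p(-24) - 1*385) - 138) = 88*(((-2 + (-24)²) - 1*385) - 138) = 88*(((-2 + 576) - 385) - 138) = 88*((574 - 385) - 138) = 88*(189 - 138) = 88*51 = 4488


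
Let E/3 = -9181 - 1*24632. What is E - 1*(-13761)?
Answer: -87678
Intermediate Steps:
E = -101439 (E = 3*(-9181 - 1*24632) = 3*(-9181 - 24632) = 3*(-33813) = -101439)
E - 1*(-13761) = -101439 - 1*(-13761) = -101439 + 13761 = -87678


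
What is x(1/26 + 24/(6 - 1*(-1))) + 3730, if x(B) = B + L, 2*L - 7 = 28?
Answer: 341338/91 ≈ 3751.0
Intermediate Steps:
L = 35/2 (L = 7/2 + (½)*28 = 7/2 + 14 = 35/2 ≈ 17.500)
x(B) = 35/2 + B (x(B) = B + 35/2 = 35/2 + B)
x(1/26 + 24/(6 - 1*(-1))) + 3730 = (35/2 + (1/26 + 24/(6 - 1*(-1)))) + 3730 = (35/2 + (1*(1/26) + 24/(6 + 1))) + 3730 = (35/2 + (1/26 + 24/7)) + 3730 = (35/2 + 631/182) + 3730 = 1908/91 + 3730 = 341338/91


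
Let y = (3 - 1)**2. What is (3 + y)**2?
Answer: 49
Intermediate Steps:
y = 4 (y = 2**2 = 4)
(3 + y)**2 = (3 + 4)**2 = 7**2 = 49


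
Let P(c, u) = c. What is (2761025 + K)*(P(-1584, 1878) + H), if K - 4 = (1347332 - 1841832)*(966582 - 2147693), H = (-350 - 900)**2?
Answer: 911671955755124564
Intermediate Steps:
H = 1562500 (H = (-1250)**2 = 1562500)
K = 584059389504 (K = 4 + (1347332 - 1841832)*(966582 - 2147693) = 4 - 494500*(-1181111) = 4 + 584059389500 = 584059389504)
(2761025 + K)*(P(-1584, 1878) + H) = (2761025 + 584059389504)*(-1584 + 1562500) = 584062150529*1560916 = 911671955755124564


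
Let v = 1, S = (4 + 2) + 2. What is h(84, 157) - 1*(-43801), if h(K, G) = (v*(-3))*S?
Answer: 43777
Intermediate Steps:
S = 8 (S = 6 + 2 = 8)
h(K, G) = -24 (h(K, G) = (1*(-3))*8 = -3*8 = -24)
h(84, 157) - 1*(-43801) = -24 - 1*(-43801) = -24 + 43801 = 43777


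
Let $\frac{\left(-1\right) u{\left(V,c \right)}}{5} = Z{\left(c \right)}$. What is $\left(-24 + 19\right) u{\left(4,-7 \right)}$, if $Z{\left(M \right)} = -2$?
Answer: $-50$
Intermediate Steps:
$u{\left(V,c \right)} = 10$ ($u{\left(V,c \right)} = \left(-5\right) \left(-2\right) = 10$)
$\left(-24 + 19\right) u{\left(4,-7 \right)} = \left(-24 + 19\right) 10 = \left(-5\right) 10 = -50$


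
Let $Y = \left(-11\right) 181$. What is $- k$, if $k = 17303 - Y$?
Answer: $-19294$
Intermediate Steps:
$Y = -1991$
$k = 19294$ ($k = 17303 - -1991 = 17303 + 1991 = 19294$)
$- k = \left(-1\right) 19294 = -19294$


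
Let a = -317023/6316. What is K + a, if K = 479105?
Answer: 3025710157/6316 ≈ 4.7906e+5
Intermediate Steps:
a = -317023/6316 (a = -317023*1/6316 = -317023/6316 ≈ -50.194)
K + a = 479105 - 317023/6316 = 3025710157/6316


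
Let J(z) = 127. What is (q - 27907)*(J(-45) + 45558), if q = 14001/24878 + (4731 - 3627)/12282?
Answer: -2822812907386485/2214142 ≈ -1.2749e+9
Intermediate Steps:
q = 1445113/2214142 (q = 14001*(1/24878) + 1104*(1/12282) = 14001/24878 + 8/89 = 1445113/2214142 ≈ 0.65267)
(q - 27907)*(J(-45) + 45558) = (1445113/2214142 - 27907)*(127 + 45558) = -61788615681/2214142*45685 = -2822812907386485/2214142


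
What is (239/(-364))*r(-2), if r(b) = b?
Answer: 239/182 ≈ 1.3132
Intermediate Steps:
(239/(-364))*r(-2) = (239/(-364))*(-2) = (239*(-1/364))*(-2) = -239/364*(-2) = 239/182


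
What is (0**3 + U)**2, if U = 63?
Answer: 3969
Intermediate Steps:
(0**3 + U)**2 = (0**3 + 63)**2 = (0 + 63)**2 = 63**2 = 3969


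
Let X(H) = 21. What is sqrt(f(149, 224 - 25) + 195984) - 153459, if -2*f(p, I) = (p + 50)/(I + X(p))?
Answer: -153459 + sqrt(9485603710)/220 ≈ -1.5302e+5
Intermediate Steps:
f(p, I) = -(50 + p)/(2*(21 + I)) (f(p, I) = -(p + 50)/(2*(I + 21)) = -(50 + p)/(2*(21 + I)))
sqrt(f(149, 224 - 25) + 195984) - 153459 = sqrt((-50 - 1*149)/(2*(21 + (224 - 25))) + 195984) - 153459 = sqrt((-50 - 149)/(2*(21 + 199)) + 195984) - 153459 = sqrt((1/2)*(-199)/220 + 195984) - 153459 = sqrt((1/2)*(1/220)*(-199) + 195984) - 153459 = sqrt(-199/440 + 195984) - 153459 = sqrt(86232761/440) - 153459 = sqrt(9485603710)/220 - 153459 = -153459 + sqrt(9485603710)/220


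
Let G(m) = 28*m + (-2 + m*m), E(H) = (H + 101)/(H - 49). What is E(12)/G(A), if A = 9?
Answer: -113/12247 ≈ -0.0092268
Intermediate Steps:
E(H) = (101 + H)/(-49 + H)
G(m) = -2 + m**2 + 28*m (G(m) = 28*m + (-2 + m**2) = -2 + m**2 + 28*m)
E(12)/G(A) = ((101 + 12)/(-49 + 12))/(-2 + 9**2 + 28*9) = (113/(-37))/(-2 + 81 + 252) = -1/37*113/331 = -113/37*1/331 = -113/12247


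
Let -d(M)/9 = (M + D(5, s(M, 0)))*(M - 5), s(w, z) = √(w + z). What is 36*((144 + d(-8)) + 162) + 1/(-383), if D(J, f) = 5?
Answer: -620461/383 ≈ -1620.0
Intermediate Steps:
d(M) = -9*(-5 + M)*(5 + M) (d(M) = -9*(M + 5)*(M - 5) = -9*(5 + M)*(-5 + M) = -9*(-5 + M)*(5 + M))
36*((144 + d(-8)) + 162) + 1/(-383) = 36*((144 + (225 - 9*(-8)²)) + 162) + 1/(-383) = 36*((144 + (225 - 9*64)) + 162) - 1/383 = 36*((144 + (225 - 576)) + 162) - 1/383 = 36*((144 - 351) + 162) - 1/383 = 36*(-207 + 162) - 1/383 = 36*(-45) - 1/383 = -1620 - 1/383 = -620461/383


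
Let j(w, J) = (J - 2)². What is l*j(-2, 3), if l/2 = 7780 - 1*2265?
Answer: 11030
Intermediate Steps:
l = 11030 (l = 2*(7780 - 1*2265) = 2*(7780 - 2265) = 2*5515 = 11030)
j(w, J) = (-2 + J)²
l*j(-2, 3) = 11030*(-2 + 3)² = 11030*1² = 11030*1 = 11030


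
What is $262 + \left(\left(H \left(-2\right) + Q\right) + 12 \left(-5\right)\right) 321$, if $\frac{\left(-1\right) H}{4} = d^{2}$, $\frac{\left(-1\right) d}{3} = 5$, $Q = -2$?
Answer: $558160$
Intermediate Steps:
$d = -15$ ($d = \left(-3\right) 5 = -15$)
$H = -900$ ($H = - 4 \left(-15\right)^{2} = \left(-4\right) 225 = -900$)
$262 + \left(\left(H \left(-2\right) + Q\right) + 12 \left(-5\right)\right) 321 = 262 + \left(\left(\left(-900\right) \left(-2\right) - 2\right) + 12 \left(-5\right)\right) 321 = 262 + \left(\left(1800 - 2\right) - 60\right) 321 = 262 + \left(1798 - 60\right) 321 = 262 + 1738 \cdot 321 = 262 + 557898 = 558160$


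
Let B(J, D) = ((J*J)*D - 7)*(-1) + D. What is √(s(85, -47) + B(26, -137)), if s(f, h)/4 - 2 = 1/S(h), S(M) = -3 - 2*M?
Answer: √765910054/91 ≈ 304.12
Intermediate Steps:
s(f, h) = 8 + 4/(-3 - 2*h)
B(J, D) = 7 + D - D*J² (B(J, D) = (J²*D - 7)*(-1) + D = (D*J² - 7)*(-1) + D = (-7 + D*J²)*(-1) + D = (7 - D*J²) + D = 7 + D - D*J²)
√(s(85, -47) + B(26, -137)) = √(4*(5 + 4*(-47))/(3 + 2*(-47)) + (7 - 137 - 1*(-137)*26²)) = √(4*(5 - 188)/(3 - 94) + (7 - 137 - 1*(-137)*676)) = √(4*(-183)/(-91) + (7 - 137 + 92612)) = √(4*(-1/91)*(-183) + 92482) = √(732/91 + 92482) = √(8416594/91) = √765910054/91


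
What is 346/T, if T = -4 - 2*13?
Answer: -173/15 ≈ -11.533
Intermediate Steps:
T = -30 (T = -4 - 26 = -30)
346/T = 346/(-30) = 346*(-1/30) = -173/15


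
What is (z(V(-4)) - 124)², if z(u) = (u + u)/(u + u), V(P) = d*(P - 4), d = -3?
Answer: 15129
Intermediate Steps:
V(P) = 12 - 3*P (V(P) = -3*(P - 4) = -3*(-4 + P) = 12 - 3*P)
z(u) = 1 (z(u) = (2*u)/((2*u)) = (2*u)*(1/(2*u)) = 1)
(z(V(-4)) - 124)² = (1 - 124)² = (-123)² = 15129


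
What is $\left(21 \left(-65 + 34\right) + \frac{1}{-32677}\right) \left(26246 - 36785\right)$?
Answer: $\frac{224193280392}{32677} \approx 6.8609 \cdot 10^{6}$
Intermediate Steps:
$\left(21 \left(-65 + 34\right) + \frac{1}{-32677}\right) \left(26246 - 36785\right) = \left(21 \left(-31\right) - \frac{1}{32677}\right) \left(-10539\right) = \left(-651 - \frac{1}{32677}\right) \left(-10539\right) = \left(- \frac{21272728}{32677}\right) \left(-10539\right) = \frac{224193280392}{32677}$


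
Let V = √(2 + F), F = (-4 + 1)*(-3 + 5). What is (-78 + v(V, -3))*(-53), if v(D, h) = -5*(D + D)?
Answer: 4134 + 1060*I ≈ 4134.0 + 1060.0*I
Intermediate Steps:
F = -6 (F = -3*2 = -6)
V = 2*I (V = √(2 - 6) = √(-4) = 2*I ≈ 2.0*I)
v(D, h) = -10*D
(-78 + v(V, -3))*(-53) = (-78 - 20*I)*(-53) = 4134 + 1060*I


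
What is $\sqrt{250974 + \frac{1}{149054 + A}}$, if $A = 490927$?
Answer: $\frac{\sqrt{1269047491401995}}{71109} \approx 500.97$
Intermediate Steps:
$\sqrt{250974 + \frac{1}{149054 + A}} = \sqrt{250974 + \frac{1}{149054 + 490927}} = \sqrt{250974 + \frac{1}{639981}} = \sqrt{\frac{160618591495}{639981}} = \frac{\sqrt{1269047491401995}}{71109}$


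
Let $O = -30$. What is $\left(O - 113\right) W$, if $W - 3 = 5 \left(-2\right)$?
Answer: $1001$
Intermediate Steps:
$W = -7$ ($W = 3 + 5 \left(-2\right) = 3 - 10 = -7$)
$\left(O - 113\right) W = \left(-30 - 113\right) \left(-7\right) = \left(-143\right) \left(-7\right) = 1001$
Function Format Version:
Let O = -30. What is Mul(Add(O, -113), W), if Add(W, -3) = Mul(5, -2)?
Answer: 1001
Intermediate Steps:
W = -7 (W = Add(3, Mul(5, -2)) = Add(3, -10) = -7)
Mul(Add(O, -113), W) = Mul(Add(-30, -113), -7) = Mul(-143, -7) = 1001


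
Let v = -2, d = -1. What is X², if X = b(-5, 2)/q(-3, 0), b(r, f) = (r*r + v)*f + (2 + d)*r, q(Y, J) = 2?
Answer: 1681/4 ≈ 420.25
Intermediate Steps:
b(r, f) = r + f*(-2 + r²) (b(r, f) = (r*r - 2)*f + (2 - 1)*r = (r² - 2)*f + 1*r = (-2 + r²)*f + r = f*(-2 + r²) + r = r + f*(-2 + r²))
X = 41/2 (X = (-5 - 2*2 + 2*(-5)²)/2 = (-5 - 4 + 2*25)*(½) = (-5 - 4 + 50)*(½) = 41*(½) = 41/2 ≈ 20.500)
X² = (41/2)² = 1681/4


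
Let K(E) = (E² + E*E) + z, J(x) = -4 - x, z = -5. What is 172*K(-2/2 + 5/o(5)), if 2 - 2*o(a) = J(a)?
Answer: -103716/121 ≈ -857.16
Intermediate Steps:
o(a) = 3 + a/2 (o(a) = 1 - (-4 - a)/2 = 1 + (2 + a/2) = 3 + a/2)
K(E) = -5 + 2*E² (K(E) = (E² + E*E) - 5 = (E² + E²) - 5 = 2*E² - 5 = -5 + 2*E²)
172*K(-2/2 + 5/o(5)) = 172*(-5 + 2*(-2/2 + 5/(3 + (½)*5))²) = 172*(-5 + 2*(-2*½ + 5/(3 + 5/2))²) = 172*(-5 + 2*(-1 + 5/(11/2))²) = 172*(-5 + 2*(-1 + 5*(2/11))²) = 172*(-5 + 2*(-1 + 10/11)²) = 172*(-5 + 2*(-1/11)²) = 172*(-5 + 2*(1/121)) = 172*(-5 + 2/121) = 172*(-603/121) = -103716/121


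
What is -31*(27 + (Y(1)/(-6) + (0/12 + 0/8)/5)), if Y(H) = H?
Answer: -4991/6 ≈ -831.83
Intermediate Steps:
-31*(27 + (Y(1)/(-6) + (0/12 + 0/8)/5)) = -31*(27 + (1/(-6) + (0/12 + 0/8)/5)) = -31*(27 + (1*(-⅙) + (0*(1/12) + 0*(⅛))*(⅕))) = -31*(27 + (-⅙ + (0 + 0)*(⅕))) = -31*(27 + (-⅙ + 0*(⅕))) = -31*(27 + (-⅙ + 0)) = -31*(27 - ⅙) = -31*161/6 = -4991/6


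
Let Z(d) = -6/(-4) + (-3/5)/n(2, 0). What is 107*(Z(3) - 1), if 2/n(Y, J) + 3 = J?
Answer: 749/5 ≈ 149.80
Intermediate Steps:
n(Y, J) = 2/(-3 + J)
Z(d) = 12/5 (Z(d) = -6/(-4) + (-3/5)/((2/(-3 + 0))) = -6*(-¼) + (-3*⅕)/((2/(-3))) = 3/2 - 3/(5*(2*(-⅓))) = 3/2 - 3/(5*(-⅔)) = 3/2 - ⅗*(-3/2) = 3/2 + 9/10 = 12/5)
107*(Z(3) - 1) = 107*(12/5 - 1) = 107*(7/5) = 749/5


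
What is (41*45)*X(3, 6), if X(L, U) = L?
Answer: 5535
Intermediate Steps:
(41*45)*X(3, 6) = (41*45)*3 = 1845*3 = 5535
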